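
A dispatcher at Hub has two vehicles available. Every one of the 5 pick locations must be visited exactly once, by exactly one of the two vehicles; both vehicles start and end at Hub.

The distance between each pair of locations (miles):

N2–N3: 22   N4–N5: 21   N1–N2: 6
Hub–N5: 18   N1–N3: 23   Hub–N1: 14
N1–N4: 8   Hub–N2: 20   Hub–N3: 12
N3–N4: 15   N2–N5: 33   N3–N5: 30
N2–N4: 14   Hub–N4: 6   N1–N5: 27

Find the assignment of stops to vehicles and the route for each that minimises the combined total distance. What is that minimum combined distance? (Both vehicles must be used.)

90 miles — the smallest possible combined total.

There are 2^4 − 1 = 15 ways to divide the 5 stops into two non-empty groups. For each, the best each vehicle can do is its own shortest tour through its group:
  {N1} + {N2, N3, N4, N5}: 28 + 87 = 115
  {N2} + {N1, N3, N4, N5}: 40 + 80 = 120
  {N1, N2} + {N3, N4, N5}: 40 + 66 = 106
  {N3} + {N1, N2, N4, N5}: 24 + 71 = 95
  {N1, N3} + {N2, N4, N5}: 49 + 71 = 120
  {N2, N3} + {N1, N4, N5}: 54 + 59 = 113
  … (15 splits in total)
  {N1, N2, N3, N4} + {N5}: 54 + 36 = 90  ← best
Best: vehicle 1 Hub → N3 → N2 → N1 → N4 → Hub = 54; vehicle 2 Hub → N5 → Hub = 36; combined 90.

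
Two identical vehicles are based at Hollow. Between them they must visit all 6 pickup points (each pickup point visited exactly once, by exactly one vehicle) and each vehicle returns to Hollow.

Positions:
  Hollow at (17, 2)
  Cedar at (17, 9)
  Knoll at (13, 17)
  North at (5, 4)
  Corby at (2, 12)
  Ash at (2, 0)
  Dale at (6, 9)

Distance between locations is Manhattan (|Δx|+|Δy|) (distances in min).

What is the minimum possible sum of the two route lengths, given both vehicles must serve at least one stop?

Check every non-empty split of the stops between the two vehicles; for each half take its own optimal tour:
  {Cedar} + {Knoll, North, Corby, Ash, Dale}: 14 + 72 = 86
  {Knoll} + {Cedar, North, Corby, Ash, Dale}: 38 + 58 = 96
  {Cedar, Knoll} + {North, Corby, Ash, Dale}: 38 + 56 = 94
  {North} + {Cedar, Knoll, Corby, Ash, Dale}: 28 + 70 = 98
  {Cedar, North} + {Knoll, Corby, Ash, Dale}: 38 + 70 = 108
  {Knoll, North} + {Cedar, Corby, Ash, Dale}: 54 + 54 = 108
  … (31 splits in total)
Best: vehicle 1 Hollow → Cedar → Hollow = 14; vehicle 2 Hollow → Knoll → Corby → Dale → North → Ash → Hollow = 72; combined 86.

86 min — the smallest possible combined total.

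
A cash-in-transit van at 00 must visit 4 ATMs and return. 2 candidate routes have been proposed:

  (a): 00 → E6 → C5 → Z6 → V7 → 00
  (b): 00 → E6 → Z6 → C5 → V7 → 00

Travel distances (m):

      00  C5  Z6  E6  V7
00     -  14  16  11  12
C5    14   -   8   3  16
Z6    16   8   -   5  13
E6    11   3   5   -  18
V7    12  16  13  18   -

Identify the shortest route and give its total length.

(a): 11 + 3 + 8 + 13 + 12 = 47
(b): 11 + 5 + 8 + 16 + 12 = 52

47 m — (a) is the shortest.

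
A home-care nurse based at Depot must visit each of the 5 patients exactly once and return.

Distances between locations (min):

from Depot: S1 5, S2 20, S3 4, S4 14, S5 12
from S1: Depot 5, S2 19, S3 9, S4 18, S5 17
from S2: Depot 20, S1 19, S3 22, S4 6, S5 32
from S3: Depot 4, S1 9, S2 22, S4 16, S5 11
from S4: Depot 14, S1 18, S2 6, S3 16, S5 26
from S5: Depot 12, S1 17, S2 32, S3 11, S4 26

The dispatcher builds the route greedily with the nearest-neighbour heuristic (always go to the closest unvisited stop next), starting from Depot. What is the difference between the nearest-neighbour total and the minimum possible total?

Depot: S3=4, S1=5, S5=12, S4=14, S2=20 ⇒ S3
S3: S1=9, S5=11, S4=16, S2=22 ⇒ S1
S1: S5=17, S4=18, S2=19 ⇒ S5
S5: S4=26, S2=32 ⇒ S4
S4: S2=6 ⇒ S2
NN route Depot → S3 → S1 → S5 → S4 → S2 → Depot costs 82.
Optimal: Depot → S1 → S2 → S4 → S3 → S5 → Depot costs 69 (by enumerating all 60 distinct tours).
Excess = 82 − 69 = 13.

Excess over optimum: 13 min.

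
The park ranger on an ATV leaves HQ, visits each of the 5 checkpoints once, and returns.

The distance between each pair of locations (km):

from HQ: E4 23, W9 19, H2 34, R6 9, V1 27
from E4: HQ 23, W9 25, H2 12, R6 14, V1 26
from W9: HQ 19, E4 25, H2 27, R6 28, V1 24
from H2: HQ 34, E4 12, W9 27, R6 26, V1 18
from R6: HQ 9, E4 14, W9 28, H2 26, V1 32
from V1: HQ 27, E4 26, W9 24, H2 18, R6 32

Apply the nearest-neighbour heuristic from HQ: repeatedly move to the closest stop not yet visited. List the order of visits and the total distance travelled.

From HQ: distances to unvisited — R6=9, W9=19, E4=23, V1=27, H2=34. Nearest is R6 (9).
From R6: distances to unvisited — E4=14, H2=26, W9=28, V1=32. Nearest is E4 (14).
From E4: distances to unvisited — H2=12, W9=25, V1=26. Nearest is H2 (12).
From H2: distances to unvisited — V1=18, W9=27. Nearest is V1 (18).
From V1: distances to unvisited — W9=24. Nearest is W9 (24).
Return W9→HQ: 19.
Total = 9 + 14 + 12 + 18 + 24 + 19 = 96.

96 km along HQ → R6 → E4 → H2 → V1 → W9 → HQ.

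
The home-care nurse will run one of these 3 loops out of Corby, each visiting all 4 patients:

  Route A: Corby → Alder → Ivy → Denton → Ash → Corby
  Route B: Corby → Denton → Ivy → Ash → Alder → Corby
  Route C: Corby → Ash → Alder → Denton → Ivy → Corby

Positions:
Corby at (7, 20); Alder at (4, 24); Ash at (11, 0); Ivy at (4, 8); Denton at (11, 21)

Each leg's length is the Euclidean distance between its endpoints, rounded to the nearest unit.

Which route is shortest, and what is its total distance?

Shortest is Route B, total 60.

Route A: 5 + 16 + 15 + 21 + 20 = 77
Route B: 4 + 15 + 11 + 25 + 5 = 60
Route C: 20 + 25 + 8 + 15 + 12 = 80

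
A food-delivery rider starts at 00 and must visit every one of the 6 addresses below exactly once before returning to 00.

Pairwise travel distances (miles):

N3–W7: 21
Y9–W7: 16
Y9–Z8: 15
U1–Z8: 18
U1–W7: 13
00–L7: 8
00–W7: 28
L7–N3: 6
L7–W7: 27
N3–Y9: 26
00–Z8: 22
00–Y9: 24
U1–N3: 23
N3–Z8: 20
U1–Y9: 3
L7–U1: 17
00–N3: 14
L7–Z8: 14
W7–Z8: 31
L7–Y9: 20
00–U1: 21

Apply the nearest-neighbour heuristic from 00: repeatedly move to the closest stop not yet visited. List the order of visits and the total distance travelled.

Nearest-neighbour total = 93 miles; route 00 → L7 → N3 → Z8 → Y9 → U1 → W7 → 00.

From 00: distances to unvisited — L7=8, N3=14, U1=21, Z8=22, Y9=24, W7=28. Nearest is L7 (8).
From L7: distances to unvisited — N3=6, Z8=14, U1=17, Y9=20, W7=27. Nearest is N3 (6).
From N3: distances to unvisited — Z8=20, W7=21, U1=23, Y9=26. Nearest is Z8 (20).
From Z8: distances to unvisited — Y9=15, U1=18, W7=31. Nearest is Y9 (15).
From Y9: distances to unvisited — U1=3, W7=16. Nearest is U1 (3).
From U1: distances to unvisited — W7=13. Nearest is W7 (13).
Return W7→00: 28.
Total = 8 + 6 + 20 + 15 + 3 + 13 + 28 = 93.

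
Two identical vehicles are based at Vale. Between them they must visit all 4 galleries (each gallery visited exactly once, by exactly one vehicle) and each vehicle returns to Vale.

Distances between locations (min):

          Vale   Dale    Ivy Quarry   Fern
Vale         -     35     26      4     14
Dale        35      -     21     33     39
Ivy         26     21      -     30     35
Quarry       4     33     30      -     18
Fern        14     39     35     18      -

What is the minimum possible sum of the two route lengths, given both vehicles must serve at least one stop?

Minimum combined distance: 108 min.

Try each way of splitting the stops between the two vehicles (each non-empty) and, for each split, find the best tour for each vehicle:
  {Dale} + {Ivy, Quarry, Fern}: 70 + 83 = 153
  {Ivy} + {Dale, Quarry, Fern}: 52 + 90 = 142
  {Dale, Ivy} + {Quarry, Fern}: 82 + 36 = 118
  {Quarry} + {Dale, Ivy, Fern}: 8 + 100 = 108
  {Dale, Quarry} + {Ivy, Fern}: 72 + 75 = 147
  {Ivy, Quarry} + {Dale, Fern}: 60 + 88 = 148
  … (7 splits in total)
Best: vehicle 1 Vale → Quarry → Vale = 8; vehicle 2 Vale → Ivy → Dale → Fern → Vale = 100; combined 108.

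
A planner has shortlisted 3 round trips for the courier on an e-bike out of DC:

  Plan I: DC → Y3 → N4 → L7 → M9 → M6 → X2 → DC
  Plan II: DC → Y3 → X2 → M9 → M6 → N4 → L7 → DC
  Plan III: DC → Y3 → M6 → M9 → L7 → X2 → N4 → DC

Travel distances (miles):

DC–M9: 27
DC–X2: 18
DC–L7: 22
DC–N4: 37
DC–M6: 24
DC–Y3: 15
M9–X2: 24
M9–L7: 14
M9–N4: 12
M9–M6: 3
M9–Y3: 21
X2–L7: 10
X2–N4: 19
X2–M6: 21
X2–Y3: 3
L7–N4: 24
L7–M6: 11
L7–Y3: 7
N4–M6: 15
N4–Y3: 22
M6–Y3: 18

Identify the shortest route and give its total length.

Shortest is Plan II, total 106 miles.

Plan I: 15 + 22 + 24 + 14 + 3 + 21 + 18 = 117
Plan II: 15 + 3 + 24 + 3 + 15 + 24 + 22 = 106
Plan III: 15 + 18 + 3 + 14 + 10 + 19 + 37 = 116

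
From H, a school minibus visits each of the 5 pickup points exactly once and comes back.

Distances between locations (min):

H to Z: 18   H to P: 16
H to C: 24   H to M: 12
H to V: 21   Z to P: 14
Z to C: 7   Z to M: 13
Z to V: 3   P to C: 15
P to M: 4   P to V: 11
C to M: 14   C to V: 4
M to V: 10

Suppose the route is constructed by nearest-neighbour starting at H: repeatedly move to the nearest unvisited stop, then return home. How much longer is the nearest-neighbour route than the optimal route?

H: M=12, P=16, Z=18, V=21, C=24 ⇒ M
M: P=4, V=10, Z=13, C=14 ⇒ P
P: V=11, Z=14, C=15 ⇒ V
V: Z=3, C=4 ⇒ Z
Z: C=7 ⇒ C
NN route H → M → P → V → Z → C → H costs 61.
Optimal: H → Z → C → V → P → M → H costs 56 (by enumerating all 60 distinct tours).
Excess = 61 − 56 = 5.

5 min longer than the optimal tour.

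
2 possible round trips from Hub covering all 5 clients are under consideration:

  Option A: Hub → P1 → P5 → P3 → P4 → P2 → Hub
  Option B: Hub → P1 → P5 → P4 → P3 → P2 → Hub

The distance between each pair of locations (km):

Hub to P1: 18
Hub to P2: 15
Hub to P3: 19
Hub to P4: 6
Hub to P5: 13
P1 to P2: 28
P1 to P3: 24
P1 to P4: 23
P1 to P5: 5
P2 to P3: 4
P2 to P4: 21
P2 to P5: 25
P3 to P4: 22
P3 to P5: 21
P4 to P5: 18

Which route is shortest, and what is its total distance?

Option A: 18 + 5 + 21 + 22 + 21 + 15 = 102
Option B: 18 + 5 + 18 + 22 + 4 + 15 = 82

Shortest is Option B, total 82 km.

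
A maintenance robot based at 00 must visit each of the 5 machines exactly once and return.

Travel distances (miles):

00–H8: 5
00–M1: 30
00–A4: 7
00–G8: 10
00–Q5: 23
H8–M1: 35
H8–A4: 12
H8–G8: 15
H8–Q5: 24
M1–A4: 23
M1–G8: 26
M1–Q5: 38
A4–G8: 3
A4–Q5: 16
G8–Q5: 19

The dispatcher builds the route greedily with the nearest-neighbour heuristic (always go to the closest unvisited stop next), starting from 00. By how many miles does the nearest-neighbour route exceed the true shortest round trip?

00: H8=5, A4=7, G8=10, Q5=23, M1=30 ⇒ H8
H8: A4=12, G8=15, Q5=24, M1=35 ⇒ A4
A4: G8=3, Q5=16, M1=23 ⇒ G8
G8: Q5=19, M1=26 ⇒ Q5
Q5: M1=38 ⇒ M1
NN route 00 → H8 → A4 → G8 → Q5 → M1 → 00 costs 107.
Optimal: 00 → H8 → Q5 → M1 → A4 → G8 → 00 costs 103 (by enumerating all 60 distinct tours).
Excess = 107 − 103 = 4.

Excess over optimum: 4 miles.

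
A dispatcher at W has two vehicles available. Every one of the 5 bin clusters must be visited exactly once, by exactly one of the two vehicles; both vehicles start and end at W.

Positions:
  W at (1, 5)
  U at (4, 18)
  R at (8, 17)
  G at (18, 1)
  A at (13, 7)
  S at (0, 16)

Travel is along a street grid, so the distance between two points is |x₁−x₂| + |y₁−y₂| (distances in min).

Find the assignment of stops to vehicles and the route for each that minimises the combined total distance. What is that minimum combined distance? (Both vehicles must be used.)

88 min — the smallest possible combined total.

Try each way of splitting the stops between the two vehicles (each non-empty) and, for each split, find the best tour for each vehicle:
  {U} + {R, G, A, S}: 32 + 68 = 100
  {R} + {U, G, A, S}: 38 + 70 = 108
  {U, R} + {G, A, S}: 40 + 66 = 106
  {G} + {U, R, A, S}: 42 + 52 = 94
  {U, G} + {R, A, S}: 68 + 50 = 118
  {R, G} + {U, A, S}: 66 + 52 = 118
  … (15 splits in total)
  {G, A} + {U, R, S}: 46 + 42 = 88  ← best
Best: vehicle 1 W → G → A → W = 46; vehicle 2 W → U → R → S → W = 42; combined 88.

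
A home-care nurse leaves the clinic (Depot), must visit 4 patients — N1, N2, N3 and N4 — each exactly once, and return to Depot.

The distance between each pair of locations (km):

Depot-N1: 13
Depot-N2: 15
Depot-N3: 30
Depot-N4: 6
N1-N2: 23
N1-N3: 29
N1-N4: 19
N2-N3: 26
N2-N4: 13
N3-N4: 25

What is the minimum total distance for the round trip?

Depot-N1-N2-N3-N4-Depot: 13+23+26+25+6 = 93
Depot-N1-N2-N4-N3-Depot: 13+23+13+25+30 = 104
Depot-N1-N3-N2-N4-Depot: 13+29+26+13+6 = 87
Depot-N1-N3-N4-N2-Depot: 13+29+25+13+15 = 95
Depot-N1-N4-N2-N3-Depot: 13+19+13+26+30 = 101
Depot-N1-N4-N3-N2-Depot: 13+19+25+26+15 = 98
Depot-N2-N1-N3-N4-Depot: 15+23+29+25+6 = 98
Depot-N2-N1-N4-N3-Depot: 15+23+19+25+30 = 112
Depot-N2-N3-N1-N4-Depot: 15+26+29+19+6 = 95
Depot-N2-N4-N1-N3-Depot: 15+13+19+29+30 = 106
Depot-N3-N1-N2-N4-Depot: 30+29+23+13+6 = 101
Depot-N3-N2-N1-N4-Depot: 30+26+23+19+6 = 104
The minimum is 87.
One optimal route: Depot → N1 → N3 → N2 → N4 → Depot (or its reverse).

Minimum total distance: 87 km.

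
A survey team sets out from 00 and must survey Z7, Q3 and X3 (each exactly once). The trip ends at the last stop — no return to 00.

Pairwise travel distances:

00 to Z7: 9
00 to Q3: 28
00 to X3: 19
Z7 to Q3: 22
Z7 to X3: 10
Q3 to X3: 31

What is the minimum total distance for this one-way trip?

There are 3! = 6 possible orderings.
00 → Z7 → Q3 → X3: 9+22+31 = 62
00 → Z7 → X3 → Q3: 9+10+31 = 50
00 → Q3 → Z7 → X3: 28+22+10 = 60
00 → Q3 → X3 → Z7: 28+31+10 = 69
00 → X3 → Z7 → Q3: 19+10+22 = 51
00 → X3 → Q3 → Z7: 19+31+22 = 72
The minimum is 50.
One shortest path: 00 → Z7 → X3 → Q3.

50 — the minimum one-way total.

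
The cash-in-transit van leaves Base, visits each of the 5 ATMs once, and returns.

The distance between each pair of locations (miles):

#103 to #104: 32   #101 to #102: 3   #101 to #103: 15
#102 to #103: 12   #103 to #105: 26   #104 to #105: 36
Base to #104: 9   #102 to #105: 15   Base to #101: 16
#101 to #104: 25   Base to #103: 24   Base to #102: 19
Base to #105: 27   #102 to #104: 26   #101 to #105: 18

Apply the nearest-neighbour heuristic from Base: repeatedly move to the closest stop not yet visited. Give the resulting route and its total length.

From Base: distances to unvisited — #104=9, #101=16, #102=19, #103=24, #105=27. Nearest is #104 (9).
From #104: distances to unvisited — #101=25, #102=26, #103=32, #105=36. Nearest is #101 (25).
From #101: distances to unvisited — #102=3, #103=15, #105=18. Nearest is #102 (3).
From #102: distances to unvisited — #103=12, #105=15. Nearest is #103 (12).
From #103: distances to unvisited — #105=26. Nearest is #105 (26).
Return #105→Base: 27.
Total = 9 + 25 + 3 + 12 + 26 + 27 = 102.

Total distance 102 miles via the nearest-neighbour route Base → #104 → #101 → #102 → #103 → #105 → Base.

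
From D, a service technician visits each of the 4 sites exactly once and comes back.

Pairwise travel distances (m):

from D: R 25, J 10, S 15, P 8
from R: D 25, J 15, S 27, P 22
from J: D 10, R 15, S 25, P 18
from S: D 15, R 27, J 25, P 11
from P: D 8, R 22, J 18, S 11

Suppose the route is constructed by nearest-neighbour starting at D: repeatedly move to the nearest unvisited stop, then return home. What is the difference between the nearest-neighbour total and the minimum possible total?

D: P=8, J=10, S=15, R=25 ⇒ P
P: S=11, J=18, R=22 ⇒ S
S: J=25, R=27 ⇒ J
J: R=15 ⇒ R
NN route D → P → S → J → R → D costs 84.
Optimal: D → J → R → S → P → D costs 71 (by enumerating all 12 distinct tours).
Excess = 84 − 71 = 13.

Excess over optimum: 13 m.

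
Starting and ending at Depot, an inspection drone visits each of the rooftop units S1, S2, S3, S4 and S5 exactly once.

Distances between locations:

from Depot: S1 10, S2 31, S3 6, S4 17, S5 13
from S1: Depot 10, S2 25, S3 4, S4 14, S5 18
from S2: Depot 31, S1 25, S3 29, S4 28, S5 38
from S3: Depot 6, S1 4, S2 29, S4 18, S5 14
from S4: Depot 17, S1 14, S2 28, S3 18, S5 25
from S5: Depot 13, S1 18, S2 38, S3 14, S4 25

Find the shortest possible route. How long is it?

Shortest round trip = 101.

Depot → S1 → S2 → S3 → S4 → S5 → Depot: 10+25+29+18+25+13 = 120
Depot → S1 → S2 → S3 → S5 → S4 → Depot: 10+25+29+14+25+17 = 120
Depot → S1 → S2 → S4 → S3 → S5 → Depot: 10+25+28+18+14+13 = 108
Depot → S1 → S2 → S4 → S5 → S3 → Depot: 10+25+28+25+14+6 = 108
Depot → S1 → S2 → S5 → S3 → S4 → Depot: 10+25+38+14+18+17 = 122
Depot → S1 → S2 → S5 → S4 → S3 → Depot: 10+25+38+25+18+6 = 122
Depot → S1 → S3 → S2 → S4 → S5 → Depot: 10+4+29+28+25+13 = 109
Depot → S1 → S3 → S2 → S5 → S4 → Depot: 10+4+29+38+25+17 = 123
Depot → S1 → S3 → S4 → S2 → S5 → Depot: 10+4+18+28+38+13 = 111
Depot → S1 → S3 → S4 → S5 → S2 → Depot: 10+4+18+25+38+31 = 126
Depot → S1 → S3 → S5 → S2 → S4 → Depot: 10+4+14+38+28+17 = 111
Depot → S1 → S3 → S5 → S4 → S2 → Depot: 10+4+14+25+28+31 = 112
Depot → S1 → S4 → S2 → S3 → S5 → Depot: 10+14+28+29+14+13 = 108
Depot → S1 → S4 → S2 → S5 → S3 → Depot: 10+14+28+38+14+6 = 110
… (46 more)
Depot → S3 → S1 → S2 → S4 → S5 → Depot: 6+4+25+28+25+13 = 101  ← best
The minimum is 101.
One optimal route: Depot → S3 → S1 → S2 → S4 → S5 → Depot (or its reverse).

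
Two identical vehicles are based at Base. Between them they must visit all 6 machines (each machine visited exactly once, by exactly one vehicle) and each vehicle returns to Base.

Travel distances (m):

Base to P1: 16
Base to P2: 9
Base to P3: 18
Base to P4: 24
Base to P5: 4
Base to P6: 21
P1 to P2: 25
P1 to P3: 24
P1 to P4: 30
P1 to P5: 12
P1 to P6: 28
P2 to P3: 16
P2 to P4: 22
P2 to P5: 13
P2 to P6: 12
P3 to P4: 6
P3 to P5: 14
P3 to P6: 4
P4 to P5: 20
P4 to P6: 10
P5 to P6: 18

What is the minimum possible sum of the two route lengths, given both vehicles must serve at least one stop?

85 m — the smallest possible combined total.

Try each way of splitting the stops between the two vehicles (each non-empty) and, for each split, find the best tour for each vehicle:
  {P1} + {P2, P3, P4, P5, P6}: 32 + 55 = 87
  {P2} + {P1, P3, P4, P5, P6}: 18 + 77 = 95
  {P1, P2} + {P3, P4, P5, P6}: 50 + 55 = 105
  {P3} + {P1, P2, P4, P5, P6}: 36 + 77 = 113
  {P1, P3} + {P2, P4, P5, P6}: 58 + 55 = 113
  {P2, P3} + {P1, P4, P5, P6}: 43 + 77 = 120
  … (31 splits in total)
  {P5} + {P1, P2, P3, P4, P6}: 8 + 77 = 85  ← best
Best: vehicle 1 Base → P5 → Base = 8; vehicle 2 Base → P1 → P3 → P4 → P6 → P2 → Base = 77; combined 85.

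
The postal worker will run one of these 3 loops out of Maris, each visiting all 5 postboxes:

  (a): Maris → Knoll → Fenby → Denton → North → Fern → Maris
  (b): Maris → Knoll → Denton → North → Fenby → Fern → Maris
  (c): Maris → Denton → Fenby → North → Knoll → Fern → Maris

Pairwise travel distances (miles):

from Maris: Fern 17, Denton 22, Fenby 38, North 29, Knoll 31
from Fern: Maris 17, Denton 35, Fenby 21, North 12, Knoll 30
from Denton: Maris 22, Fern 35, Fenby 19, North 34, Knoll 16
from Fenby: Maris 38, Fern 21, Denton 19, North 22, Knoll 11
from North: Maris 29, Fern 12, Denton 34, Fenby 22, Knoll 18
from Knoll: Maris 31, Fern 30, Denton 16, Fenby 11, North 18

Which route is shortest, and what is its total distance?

(a): 31 + 11 + 19 + 34 + 12 + 17 = 124
(b): 31 + 16 + 34 + 22 + 21 + 17 = 141
(c): 22 + 19 + 22 + 18 + 30 + 17 = 128

Shortest is (a), total 124 miles.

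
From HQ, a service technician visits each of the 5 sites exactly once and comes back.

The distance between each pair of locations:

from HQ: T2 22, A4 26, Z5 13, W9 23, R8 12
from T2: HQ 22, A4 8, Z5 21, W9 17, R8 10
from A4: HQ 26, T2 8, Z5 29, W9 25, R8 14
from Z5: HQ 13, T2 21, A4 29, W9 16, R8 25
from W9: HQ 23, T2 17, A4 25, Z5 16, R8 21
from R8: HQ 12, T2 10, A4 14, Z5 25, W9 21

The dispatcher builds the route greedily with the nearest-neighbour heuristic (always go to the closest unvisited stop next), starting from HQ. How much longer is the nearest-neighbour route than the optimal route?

The nearest-neighbour route is 4 longer than optimal.

HQ: R8=12, Z5=13, T2=22, W9=23, A4=26 ⇒ R8
R8: T2=10, A4=14, W9=21, Z5=25 ⇒ T2
T2: A4=8, W9=17, Z5=21 ⇒ A4
A4: W9=25, Z5=29 ⇒ W9
W9: Z5=16 ⇒ Z5
NN route HQ → R8 → T2 → A4 → W9 → Z5 → HQ costs 84.
Optimal: HQ → Z5 → W9 → T2 → A4 → R8 → HQ costs 80 (by enumerating all 60 distinct tours).
Excess = 84 − 80 = 4.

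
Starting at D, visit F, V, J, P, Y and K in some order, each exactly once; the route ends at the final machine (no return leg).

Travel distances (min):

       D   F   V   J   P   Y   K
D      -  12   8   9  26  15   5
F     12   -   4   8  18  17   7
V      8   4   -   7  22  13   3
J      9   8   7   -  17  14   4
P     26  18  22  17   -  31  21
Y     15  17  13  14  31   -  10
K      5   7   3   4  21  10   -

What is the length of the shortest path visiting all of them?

There are 6! = 720 possible orderings.
D → F → V → J → P → Y → K: 12+4+7+17+31+10 = 81
D → F → V → J → P → K → Y: 12+4+7+17+21+10 = 71
D → F → V → J → Y → P → K: 12+4+7+14+31+21 = 89
D → F → V → J → Y → K → P: 12+4+7+14+10+21 = 68
D → F → V → J → K → P → Y: 12+4+7+4+21+31 = 79
D → F → V → J → K → Y → P: 12+4+7+4+10+31 = 68
D → F → V → P → J → Y → K: 12+4+22+17+14+10 = 79
D → F → V → P → J → K → Y: 12+4+22+17+4+10 = 69
… (712 more)
D → Y → K → V → F → J → P: 15+10+3+4+8+17 = 57  ← best
The minimum is 57.
One shortest path: D → Y → K → V → F → J → P.

57 min — the minimum one-way total.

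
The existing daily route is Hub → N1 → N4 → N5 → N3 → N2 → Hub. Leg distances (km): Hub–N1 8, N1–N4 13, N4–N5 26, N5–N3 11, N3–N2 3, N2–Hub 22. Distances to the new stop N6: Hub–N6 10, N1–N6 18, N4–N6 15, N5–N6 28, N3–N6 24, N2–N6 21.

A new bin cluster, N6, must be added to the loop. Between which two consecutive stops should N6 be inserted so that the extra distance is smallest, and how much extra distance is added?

Insertion cost between consecutive stops i–j is d(i,N6) + d(N6,j) − d(i,j):
  between Hub and N1: 10 + 18 − 8 = 20
  between N1 and N4: 18 + 15 − 13 = 20
  between N4 and N5: 15 + 28 − 26 = 17
  between N5 and N3: 28 + 24 − 11 = 41
  between N3 and N2: 24 + 21 − 3 = 42
  between N2 and Hub: 21 + 10 − 22 = 9
Cheapest insertion is between N2 and Hub, adding 9.
New total = 83 + 9 = 92.

Minimum extra distance: 9 km, inserting N6 between N2 and Hub.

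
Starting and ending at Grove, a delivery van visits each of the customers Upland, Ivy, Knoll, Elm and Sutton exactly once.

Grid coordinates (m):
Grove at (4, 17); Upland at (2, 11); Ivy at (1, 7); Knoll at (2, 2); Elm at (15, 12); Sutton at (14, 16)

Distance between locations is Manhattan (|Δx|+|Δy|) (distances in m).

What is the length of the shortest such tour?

With 5 stops there are 5!/2 = 60 distinct round trips (a route and its reverse cost the same).
Grove-Upland-Ivy-Knoll-Elm-Sutton-Grove: 8+5+6+23+5+11 = 58
Grove-Upland-Ivy-Knoll-Sutton-Elm-Grove: 8+5+6+26+5+16 = 66
Grove-Upland-Ivy-Elm-Knoll-Sutton-Grove: 8+5+19+23+26+11 = 92
Grove-Upland-Ivy-Elm-Sutton-Knoll-Grove: 8+5+19+5+26+17 = 80
Grove-Upland-Ivy-Sutton-Knoll-Elm-Grove: 8+5+22+26+23+16 = 100
Grove-Upland-Ivy-Sutton-Elm-Knoll-Grove: 8+5+22+5+23+17 = 80
Grove-Upland-Knoll-Ivy-Elm-Sutton-Grove: 8+9+6+19+5+11 = 58
Grove-Upland-Knoll-Ivy-Sutton-Elm-Grove: 8+9+6+22+5+16 = 66
Grove-Upland-Knoll-Elm-Ivy-Sutton-Grove: 8+9+23+19+22+11 = 92
Grove-Upland-Knoll-Elm-Sutton-Ivy-Grove: 8+9+23+5+22+13 = 80
Grove-Upland-Knoll-Sutton-Ivy-Elm-Grove: 8+9+26+22+19+16 = 100
Grove-Upland-Knoll-Sutton-Elm-Ivy-Grove: 8+9+26+5+19+13 = 80
Grove-Upland-Elm-Ivy-Knoll-Sutton-Grove: 8+14+19+6+26+11 = 84
Grove-Upland-Elm-Ivy-Sutton-Knoll-Grove: 8+14+19+22+26+17 = 106
… (46 more)
The minimum is 58.
One optimal route: Grove → Upland → Ivy → Knoll → Elm → Sutton → Grove (or its reverse).

58 m — the shortest possible round trip.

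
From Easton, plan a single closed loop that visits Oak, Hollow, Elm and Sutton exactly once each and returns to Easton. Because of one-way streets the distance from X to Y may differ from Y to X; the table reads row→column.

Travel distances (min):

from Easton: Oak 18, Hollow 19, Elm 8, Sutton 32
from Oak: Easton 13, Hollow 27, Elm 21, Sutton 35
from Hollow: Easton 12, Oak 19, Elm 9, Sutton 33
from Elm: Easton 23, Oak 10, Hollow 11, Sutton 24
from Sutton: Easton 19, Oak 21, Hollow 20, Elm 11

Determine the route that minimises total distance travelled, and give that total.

Minimum total distance: 84 min.

Easton-Oak-Hollow-Elm-Sutton-Easton: 18+27+9+24+19 = 97
Easton-Oak-Hollow-Sutton-Elm-Easton: 18+27+33+11+23 = 112
Easton-Oak-Elm-Hollow-Sutton-Easton: 18+21+11+33+19 = 102
Easton-Oak-Elm-Sutton-Hollow-Easton: 18+21+24+20+12 = 95
Easton-Oak-Sutton-Hollow-Elm-Easton: 18+35+20+9+23 = 105
Easton-Oak-Sutton-Elm-Hollow-Easton: 18+35+11+11+12 = 87
Easton-Hollow-Oak-Elm-Sutton-Easton: 19+19+21+24+19 = 102
Easton-Hollow-Oak-Sutton-Elm-Easton: 19+19+35+11+23 = 107
Easton-Hollow-Elm-Oak-Sutton-Easton: 19+9+10+35+19 = 92
Easton-Hollow-Elm-Sutton-Oak-Easton: 19+9+24+21+13 = 86
Easton-Hollow-Sutton-Oak-Elm-Easton: 19+33+21+21+23 = 117
Easton-Hollow-Sutton-Elm-Oak-Easton: 19+33+11+10+13 = 86
Easton-Elm-Oak-Hollow-Sutton-Easton: 8+10+27+33+19 = 97
Easton-Elm-Oak-Sutton-Hollow-Easton: 8+10+35+20+12 = 85
… (10 more)
Easton-Elm-Sutton-Hollow-Oak-Easton: 8+24+20+19+13 = 84  ← best
The minimum is 84.
One optimal route: Easton → Elm → Sutton → Hollow → Oak → Easton.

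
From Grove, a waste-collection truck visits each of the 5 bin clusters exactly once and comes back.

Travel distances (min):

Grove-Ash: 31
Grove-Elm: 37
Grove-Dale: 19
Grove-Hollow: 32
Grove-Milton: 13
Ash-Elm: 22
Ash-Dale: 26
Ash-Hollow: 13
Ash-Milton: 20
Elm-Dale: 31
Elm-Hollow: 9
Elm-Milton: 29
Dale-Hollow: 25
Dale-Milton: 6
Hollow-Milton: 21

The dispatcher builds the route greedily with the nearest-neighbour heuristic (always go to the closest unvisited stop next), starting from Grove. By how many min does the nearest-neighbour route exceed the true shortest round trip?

From Grove: Milton=13, Dale=19, Ash=31, Hollow=32, Elm=37 → choose Milton (13).
From Milton: Dale=6, Ash=20, Hollow=21, Elm=29 → choose Dale (6).
From Dale: Hollow=25, Ash=26, Elm=31 → choose Hollow (25).
From Hollow: Elm=9, Ash=13 → choose Elm (9).
From Elm: Ash=22 → choose Ash (22).
NN route Grove → Milton → Dale → Hollow → Elm → Ash → Grove costs 106.
Optimal: Grove → Ash → Hollow → Elm → Dale → Milton → Grove costs 103 (by enumerating all 60 distinct tours).
Excess = 106 − 103 = 3.

3 min longer than the optimal tour.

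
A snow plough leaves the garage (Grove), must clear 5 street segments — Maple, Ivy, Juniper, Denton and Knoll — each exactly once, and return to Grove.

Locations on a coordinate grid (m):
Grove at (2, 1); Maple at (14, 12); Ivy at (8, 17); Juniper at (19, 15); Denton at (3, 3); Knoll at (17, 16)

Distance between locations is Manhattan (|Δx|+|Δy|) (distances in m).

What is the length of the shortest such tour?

66 m — the shortest possible round trip.

There are 60 distinct closed tours to check (reversals are equivalent).
Grove→Maple→Ivy→Juniper→Denton→Knoll→Grove: 23+11+13+28+27+30 = 132
Grove→Maple→Ivy→Juniper→Knoll→Denton→Grove: 23+11+13+3+27+3 = 80
Grove→Maple→Ivy→Denton→Juniper→Knoll→Grove: 23+11+19+28+3+30 = 114
Grove→Maple→Ivy→Denton→Knoll→Juniper→Grove: 23+11+19+27+3+31 = 114
Grove→Maple→Ivy→Knoll→Juniper→Denton→Grove: 23+11+10+3+28+3 = 78
Grove→Maple→Ivy→Knoll→Denton→Juniper→Grove: 23+11+10+27+28+31 = 130
Grove→Maple→Juniper→Ivy→Denton→Knoll→Grove: 23+8+13+19+27+30 = 120
Grove→Maple→Juniper→Ivy→Knoll→Denton→Grove: 23+8+13+10+27+3 = 84
Grove→Maple→Juniper→Denton→Ivy→Knoll→Grove: 23+8+28+19+10+30 = 118
Grove→Maple→Juniper→Denton→Knoll→Ivy→Grove: 23+8+28+27+10+22 = 118
Grove→Maple→Juniper→Knoll→Ivy→Denton→Grove: 23+8+3+10+19+3 = 66
Grove→Maple→Juniper→Knoll→Denton→Ivy→Grove: 23+8+3+27+19+22 = 102
Grove→Maple→Denton→Ivy→Juniper→Knoll→Grove: 23+20+19+13+3+30 = 108
Grove→Maple→Denton→Ivy→Knoll→Juniper→Grove: 23+20+19+10+3+31 = 106
… (46 more)
The minimum is 66.
One optimal route: Grove → Maple → Juniper → Knoll → Ivy → Denton → Grove (or its reverse).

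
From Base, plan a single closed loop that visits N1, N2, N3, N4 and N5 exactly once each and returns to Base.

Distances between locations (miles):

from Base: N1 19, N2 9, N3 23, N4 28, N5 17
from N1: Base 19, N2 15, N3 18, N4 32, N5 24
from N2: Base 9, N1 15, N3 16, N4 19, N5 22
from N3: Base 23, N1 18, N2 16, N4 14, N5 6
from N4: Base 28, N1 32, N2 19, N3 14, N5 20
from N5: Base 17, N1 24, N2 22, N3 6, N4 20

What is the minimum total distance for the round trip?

Base - N1 - N2 - N3 - N4 - N5 - Base: 19+15+16+14+20+17 = 101
Base - N1 - N2 - N3 - N5 - N4 - Base: 19+15+16+6+20+28 = 104
Base - N1 - N2 - N4 - N3 - N5 - Base: 19+15+19+14+6+17 = 90
Base - N1 - N2 - N4 - N5 - N3 - Base: 19+15+19+20+6+23 = 102
Base - N1 - N2 - N5 - N3 - N4 - Base: 19+15+22+6+14+28 = 104
Base - N1 - N2 - N5 - N4 - N3 - Base: 19+15+22+20+14+23 = 113
Base - N1 - N3 - N2 - N4 - N5 - Base: 19+18+16+19+20+17 = 109
Base - N1 - N3 - N2 - N5 - N4 - Base: 19+18+16+22+20+28 = 123
Base - N1 - N3 - N4 - N2 - N5 - Base: 19+18+14+19+22+17 = 109
Base - N1 - N3 - N4 - N5 - N2 - Base: 19+18+14+20+22+9 = 102
Base - N1 - N3 - N5 - N2 - N4 - Base: 19+18+6+22+19+28 = 112
Base - N1 - N3 - N5 - N4 - N2 - Base: 19+18+6+20+19+9 = 91
Base - N1 - N4 - N2 - N3 - N5 - Base: 19+32+19+16+6+17 = 109
Base - N1 - N4 - N2 - N5 - N3 - Base: 19+32+19+22+6+23 = 121
… (46 more)
The minimum is 90.
One optimal route: Base → N1 → N2 → N4 → N3 → N5 → Base (or its reverse).

90 miles — the shortest possible round trip.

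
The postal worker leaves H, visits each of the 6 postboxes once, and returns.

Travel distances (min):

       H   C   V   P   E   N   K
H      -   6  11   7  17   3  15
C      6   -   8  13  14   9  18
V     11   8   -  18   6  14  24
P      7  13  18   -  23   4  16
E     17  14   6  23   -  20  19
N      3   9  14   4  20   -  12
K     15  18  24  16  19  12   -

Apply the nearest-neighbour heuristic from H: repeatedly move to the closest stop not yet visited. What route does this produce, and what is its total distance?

Total distance 68 min via the nearest-neighbour route H → N → P → C → V → E → K → H.

From H: distances to unvisited — N=3, C=6, P=7, V=11, K=15, E=17. Nearest is N (3).
From N: distances to unvisited — P=4, C=9, K=12, V=14, E=20. Nearest is P (4).
From P: distances to unvisited — C=13, K=16, V=18, E=23. Nearest is C (13).
From C: distances to unvisited — V=8, E=14, K=18. Nearest is V (8).
From V: distances to unvisited — E=6, K=24. Nearest is E (6).
From E: distances to unvisited — K=19. Nearest is K (19).
Return K→H: 15.
Total = 3 + 4 + 13 + 8 + 6 + 19 + 15 = 68.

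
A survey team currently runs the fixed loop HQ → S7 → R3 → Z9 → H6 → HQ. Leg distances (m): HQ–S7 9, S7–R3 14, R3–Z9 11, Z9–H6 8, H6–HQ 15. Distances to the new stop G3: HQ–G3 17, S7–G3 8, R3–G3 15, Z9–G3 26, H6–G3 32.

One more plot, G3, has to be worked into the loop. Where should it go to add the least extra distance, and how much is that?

Minimum extra distance: 9 m, inserting G3 between S7 and R3.

Insertion cost between consecutive stops i–j is d(i,G3) + d(G3,j) − d(i,j):
  between HQ and S7: 17 + 8 − 9 = 16
  between S7 and R3: 8 + 15 − 14 = 9
  between R3 and Z9: 15 + 26 − 11 = 30
  between Z9 and H6: 26 + 32 − 8 = 50
  between H6 and HQ: 32 + 17 − 15 = 34
Cheapest insertion is between S7 and R3, adding 9.
New total = 57 + 9 = 66.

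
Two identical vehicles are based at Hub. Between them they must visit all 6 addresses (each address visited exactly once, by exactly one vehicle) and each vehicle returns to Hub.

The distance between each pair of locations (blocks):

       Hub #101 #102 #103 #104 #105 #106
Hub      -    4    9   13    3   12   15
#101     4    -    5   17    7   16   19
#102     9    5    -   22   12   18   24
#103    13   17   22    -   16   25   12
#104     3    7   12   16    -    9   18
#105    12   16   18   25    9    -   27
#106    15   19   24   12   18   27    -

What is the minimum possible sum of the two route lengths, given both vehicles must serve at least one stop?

79 blocks — the smallest possible combined total.

Check every non-empty split of the stops between the two vehicles; for each half take its own optimal tour:
  {#101} + {#102, #103, #104, #105, #106}: 8 + 79 = 87
  {#102} + {#101, #103, #104, #105, #106}: 18 + 72 = 90
  {#101, #102} + {#103, #104, #105, #106}: 18 + 64 = 82
  {#103} + {#101, #102, #104, #105, #106}: 26 + 69 = 95
  {#101, #103} + {#102, #104, #105, #106}: 34 + 69 = 103
  {#102, #103} + {#101, #104, #105, #106}: 44 + 62 = 106
  … (31 splits in total)
  {#101, #102, #104, #105} + {#103, #106}: 39 + 40 = 79  ← best
Best: vehicle 1 Hub → #101 → #102 → #105 → #104 → Hub = 39; vehicle 2 Hub → #103 → #106 → Hub = 40; combined 79.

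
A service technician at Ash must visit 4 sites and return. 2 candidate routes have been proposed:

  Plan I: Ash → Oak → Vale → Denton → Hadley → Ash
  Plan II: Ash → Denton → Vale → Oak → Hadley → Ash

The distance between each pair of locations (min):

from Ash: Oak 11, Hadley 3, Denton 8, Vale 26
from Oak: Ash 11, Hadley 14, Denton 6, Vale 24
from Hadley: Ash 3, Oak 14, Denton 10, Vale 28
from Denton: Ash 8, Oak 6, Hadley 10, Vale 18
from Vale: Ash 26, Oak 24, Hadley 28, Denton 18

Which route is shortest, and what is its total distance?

Shortest is Plan I, total 66 min.

Plan I: 11 + 24 + 18 + 10 + 3 = 66
Plan II: 8 + 18 + 24 + 14 + 3 = 67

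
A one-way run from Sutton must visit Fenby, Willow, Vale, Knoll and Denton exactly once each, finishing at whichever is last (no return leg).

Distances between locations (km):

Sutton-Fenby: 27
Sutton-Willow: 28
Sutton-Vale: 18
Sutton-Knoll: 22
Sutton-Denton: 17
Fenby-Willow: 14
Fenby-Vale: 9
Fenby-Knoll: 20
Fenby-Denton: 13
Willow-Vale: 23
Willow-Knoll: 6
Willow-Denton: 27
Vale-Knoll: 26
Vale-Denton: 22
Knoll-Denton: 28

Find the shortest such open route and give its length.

68 km — the minimum one-way total.

There are 5! = 120 possible orderings.
Sutton→Fenby→Willow→Vale→Knoll→Denton: 27+14+23+26+28 = 118
Sutton→Fenby→Willow→Vale→Denton→Knoll: 27+14+23+22+28 = 114
Sutton→Fenby→Willow→Knoll→Vale→Denton: 27+14+6+26+22 = 95
Sutton→Fenby→Willow→Knoll→Denton→Vale: 27+14+6+28+22 = 97
Sutton→Fenby→Willow→Denton→Vale→Knoll: 27+14+27+22+26 = 116
Sutton→Fenby→Willow→Denton→Knoll→Vale: 27+14+27+28+26 = 122
Sutton→Fenby→Vale→Willow→Knoll→Denton: 27+9+23+6+28 = 93
Sutton→Fenby→Vale→Willow→Denton→Knoll: 27+9+23+27+28 = 114
Sutton→Fenby→Vale→Knoll→Willow→Denton: 27+9+26+6+27 = 95
Sutton→Fenby→Vale→Knoll→Denton→Willow: 27+9+26+28+27 = 117
Sutton→Fenby→Vale→Denton→Willow→Knoll: 27+9+22+27+6 = 91
Sutton→Fenby→Vale→Denton→Knoll→Willow: 27+9+22+28+6 = 92
Sutton→Fenby→Knoll→Willow→Vale→Denton: 27+20+6+23+22 = 98
Sutton→Fenby→Knoll→Willow→Denton→Vale: 27+20+6+27+22 = 102
… (106 more)
Sutton→Denton→Fenby→Vale→Willow→Knoll: 17+13+9+23+6 = 68  ← best
The minimum is 68.
One shortest path: Sutton → Denton → Fenby → Vale → Willow → Knoll.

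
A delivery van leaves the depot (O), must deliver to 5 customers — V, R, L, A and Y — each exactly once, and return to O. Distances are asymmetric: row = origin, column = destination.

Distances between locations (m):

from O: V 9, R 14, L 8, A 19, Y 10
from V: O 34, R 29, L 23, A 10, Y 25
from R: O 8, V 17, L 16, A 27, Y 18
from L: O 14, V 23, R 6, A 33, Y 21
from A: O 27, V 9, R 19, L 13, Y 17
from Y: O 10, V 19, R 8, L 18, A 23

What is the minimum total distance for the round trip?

O → V → R → L → A → Y → O: 9+29+16+33+17+10 = 114
O → V → R → L → Y → A → O: 9+29+16+21+23+27 = 125
O → V → R → A → L → Y → O: 9+29+27+13+21+10 = 109
O → V → R → A → Y → L → O: 9+29+27+17+18+14 = 114
O → V → R → Y → L → A → O: 9+29+18+18+33+27 = 134
O → V → R → Y → A → L → O: 9+29+18+23+13+14 = 106
O → V → L → R → A → Y → O: 9+23+6+27+17+10 = 92
O → V → L → R → Y → A → O: 9+23+6+18+23+27 = 106
O → V → L → A → R → Y → O: 9+23+33+19+18+10 = 112
O → V → L → A → Y → R → O: 9+23+33+17+8+8 = 98
O → V → L → Y → R → A → O: 9+23+21+8+27+27 = 115
O → V → L → Y → A → R → O: 9+23+21+23+19+8 = 103
O → V → A → R → L → Y → O: 9+10+19+16+21+10 = 85
O → V → A → R → Y → L → O: 9+10+19+18+18+14 = 88
… (106 more)
O → V → A → L → R → Y → O: 9+10+13+6+18+10 = 66  ← best
The minimum is 66.
One optimal route: O → V → A → L → R → Y → O.

Minimum total distance: 66 m.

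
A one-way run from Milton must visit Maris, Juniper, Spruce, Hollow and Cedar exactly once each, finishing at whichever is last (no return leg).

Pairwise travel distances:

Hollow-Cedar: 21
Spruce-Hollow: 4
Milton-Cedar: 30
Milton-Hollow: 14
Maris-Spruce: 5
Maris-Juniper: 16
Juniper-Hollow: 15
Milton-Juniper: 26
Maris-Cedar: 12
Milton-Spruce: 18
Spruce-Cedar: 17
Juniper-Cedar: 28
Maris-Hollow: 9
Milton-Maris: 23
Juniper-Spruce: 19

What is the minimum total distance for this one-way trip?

Minimum one-way distance = 62.

There are 5! = 120 possible orderings.
Milton→Maris→Juniper→Spruce→Hollow→Cedar: 23+16+19+4+21 = 83
Milton→Maris→Juniper→Spruce→Cedar→Hollow: 23+16+19+17+21 = 96
Milton→Maris→Juniper→Hollow→Spruce→Cedar: 23+16+15+4+17 = 75
Milton→Maris→Juniper→Hollow→Cedar→Spruce: 23+16+15+21+17 = 92
Milton→Maris→Juniper→Cedar→Spruce→Hollow: 23+16+28+17+4 = 88
Milton→Maris→Juniper→Cedar→Hollow→Spruce: 23+16+28+21+4 = 92
Milton→Maris→Spruce→Juniper→Hollow→Cedar: 23+5+19+15+21 = 83
Milton→Maris→Spruce→Juniper→Cedar→Hollow: 23+5+19+28+21 = 96
Milton→Maris→Spruce→Hollow→Juniper→Cedar: 23+5+4+15+28 = 75
Milton→Maris→Spruce→Hollow→Cedar→Juniper: 23+5+4+21+28 = 81
Milton→Maris→Spruce→Cedar→Juniper→Hollow: 23+5+17+28+15 = 88
Milton→Maris→Spruce→Cedar→Hollow→Juniper: 23+5+17+21+15 = 81
Milton→Maris→Hollow→Juniper→Spruce→Cedar: 23+9+15+19+17 = 83
Milton→Maris→Hollow→Juniper→Cedar→Spruce: 23+9+15+28+17 = 92
… (106 more)
Milton→Juniper→Hollow→Spruce→Maris→Cedar: 26+15+4+5+12 = 62  ← best
The minimum is 62.
One shortest path: Milton → Juniper → Hollow → Spruce → Maris → Cedar.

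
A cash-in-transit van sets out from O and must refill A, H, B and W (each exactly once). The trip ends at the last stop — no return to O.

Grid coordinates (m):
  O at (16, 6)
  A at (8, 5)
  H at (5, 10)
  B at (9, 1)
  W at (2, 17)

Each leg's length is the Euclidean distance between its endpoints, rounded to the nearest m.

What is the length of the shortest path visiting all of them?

There are 4! = 24 possible orderings.
O - A - H - B - W: 8+6+10+17 = 41
O - A - H - W - B: 8+6+8+17 = 39
O - A - B - H - W: 8+4+10+8 = 30
O - A - B - W - H: 8+4+17+8 = 37
O - A - W - H - B: 8+13+8+10 = 39
O - A - W - B - H: 8+13+17+10 = 48
O - H - A - B - W: 12+6+4+17 = 39
O - H - A - W - B: 12+6+13+17 = 48
O - H - B - A - W: 12+10+4+13 = 39
O - H - B - W - A: 12+10+17+13 = 52
O - H - W - A - B: 12+8+13+4 = 37
O - H - W - B - A: 12+8+17+4 = 41
O - B - A - H - W: 9+4+6+8 = 27
O - B - A - W - H: 9+4+13+8 = 34
… (10 more)
The minimum is 27.
One shortest path: O → B → A → H → W.

Shortest open route: 27 m.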